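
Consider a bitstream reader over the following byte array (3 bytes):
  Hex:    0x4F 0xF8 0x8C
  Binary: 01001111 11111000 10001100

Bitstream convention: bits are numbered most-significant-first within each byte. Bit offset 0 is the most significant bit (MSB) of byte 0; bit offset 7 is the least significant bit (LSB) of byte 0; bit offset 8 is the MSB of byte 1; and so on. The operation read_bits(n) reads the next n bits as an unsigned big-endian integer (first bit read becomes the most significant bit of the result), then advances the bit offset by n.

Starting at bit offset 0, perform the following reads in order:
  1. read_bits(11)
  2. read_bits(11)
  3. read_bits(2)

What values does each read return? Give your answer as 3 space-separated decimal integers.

Read 1: bits[0:11] width=11 -> value=639 (bin 01001111111); offset now 11 = byte 1 bit 3; 13 bits remain
Read 2: bits[11:22] width=11 -> value=1571 (bin 11000100011); offset now 22 = byte 2 bit 6; 2 bits remain
Read 3: bits[22:24] width=2 -> value=0 (bin 00); offset now 24 = byte 3 bit 0; 0 bits remain

Answer: 639 1571 0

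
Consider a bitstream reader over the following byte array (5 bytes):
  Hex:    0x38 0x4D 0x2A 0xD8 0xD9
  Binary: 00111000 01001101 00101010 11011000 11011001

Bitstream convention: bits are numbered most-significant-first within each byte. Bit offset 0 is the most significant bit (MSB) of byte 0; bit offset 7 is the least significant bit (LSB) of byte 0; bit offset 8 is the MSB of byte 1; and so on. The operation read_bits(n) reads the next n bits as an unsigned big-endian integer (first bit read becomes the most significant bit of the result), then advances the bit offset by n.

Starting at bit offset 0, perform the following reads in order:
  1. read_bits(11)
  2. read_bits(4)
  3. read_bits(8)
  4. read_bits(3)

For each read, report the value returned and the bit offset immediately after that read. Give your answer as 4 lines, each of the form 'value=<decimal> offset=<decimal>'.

Answer: value=450 offset=11
value=6 offset=15
value=149 offset=23
value=3 offset=26

Derivation:
Read 1: bits[0:11] width=11 -> value=450 (bin 00111000010); offset now 11 = byte 1 bit 3; 29 bits remain
Read 2: bits[11:15] width=4 -> value=6 (bin 0110); offset now 15 = byte 1 bit 7; 25 bits remain
Read 3: bits[15:23] width=8 -> value=149 (bin 10010101); offset now 23 = byte 2 bit 7; 17 bits remain
Read 4: bits[23:26] width=3 -> value=3 (bin 011); offset now 26 = byte 3 bit 2; 14 bits remain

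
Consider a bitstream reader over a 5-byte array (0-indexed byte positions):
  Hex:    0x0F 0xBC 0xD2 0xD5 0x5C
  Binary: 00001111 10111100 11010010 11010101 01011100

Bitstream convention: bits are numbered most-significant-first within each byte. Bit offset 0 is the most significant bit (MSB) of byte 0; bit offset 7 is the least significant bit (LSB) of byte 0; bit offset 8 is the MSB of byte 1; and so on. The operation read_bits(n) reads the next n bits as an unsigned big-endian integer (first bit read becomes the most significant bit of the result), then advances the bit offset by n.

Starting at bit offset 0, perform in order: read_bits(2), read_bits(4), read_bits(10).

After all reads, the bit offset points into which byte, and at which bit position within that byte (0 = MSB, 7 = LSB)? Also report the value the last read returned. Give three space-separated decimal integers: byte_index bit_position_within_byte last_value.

Read 1: bits[0:2] width=2 -> value=0 (bin 00); offset now 2 = byte 0 bit 2; 38 bits remain
Read 2: bits[2:6] width=4 -> value=3 (bin 0011); offset now 6 = byte 0 bit 6; 34 bits remain
Read 3: bits[6:16] width=10 -> value=956 (bin 1110111100); offset now 16 = byte 2 bit 0; 24 bits remain

Answer: 2 0 956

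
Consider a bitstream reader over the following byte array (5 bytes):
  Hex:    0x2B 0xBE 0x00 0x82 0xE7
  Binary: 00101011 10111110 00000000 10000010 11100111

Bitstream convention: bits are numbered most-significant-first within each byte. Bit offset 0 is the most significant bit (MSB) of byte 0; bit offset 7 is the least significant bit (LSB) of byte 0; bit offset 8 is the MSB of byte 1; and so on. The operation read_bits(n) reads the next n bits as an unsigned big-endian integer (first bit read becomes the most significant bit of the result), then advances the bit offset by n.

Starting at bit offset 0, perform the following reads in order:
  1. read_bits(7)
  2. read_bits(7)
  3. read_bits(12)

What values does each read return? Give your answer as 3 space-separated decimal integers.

Read 1: bits[0:7] width=7 -> value=21 (bin 0010101); offset now 7 = byte 0 bit 7; 33 bits remain
Read 2: bits[7:14] width=7 -> value=111 (bin 1101111); offset now 14 = byte 1 bit 6; 26 bits remain
Read 3: bits[14:26] width=12 -> value=2050 (bin 100000000010); offset now 26 = byte 3 bit 2; 14 bits remain

Answer: 21 111 2050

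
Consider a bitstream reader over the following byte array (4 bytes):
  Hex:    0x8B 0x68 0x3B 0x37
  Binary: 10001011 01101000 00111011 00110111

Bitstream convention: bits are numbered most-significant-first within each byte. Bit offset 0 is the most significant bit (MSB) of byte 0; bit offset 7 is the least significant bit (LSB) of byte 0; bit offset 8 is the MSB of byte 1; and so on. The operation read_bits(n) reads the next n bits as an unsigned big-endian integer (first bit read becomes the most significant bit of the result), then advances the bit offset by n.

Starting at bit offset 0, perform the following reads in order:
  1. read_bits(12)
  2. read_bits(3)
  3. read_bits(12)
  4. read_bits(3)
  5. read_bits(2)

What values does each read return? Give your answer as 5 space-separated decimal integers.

Answer: 2230 4 473 5 3

Derivation:
Read 1: bits[0:12] width=12 -> value=2230 (bin 100010110110); offset now 12 = byte 1 bit 4; 20 bits remain
Read 2: bits[12:15] width=3 -> value=4 (bin 100); offset now 15 = byte 1 bit 7; 17 bits remain
Read 3: bits[15:27] width=12 -> value=473 (bin 000111011001); offset now 27 = byte 3 bit 3; 5 bits remain
Read 4: bits[27:30] width=3 -> value=5 (bin 101); offset now 30 = byte 3 bit 6; 2 bits remain
Read 5: bits[30:32] width=2 -> value=3 (bin 11); offset now 32 = byte 4 bit 0; 0 bits remain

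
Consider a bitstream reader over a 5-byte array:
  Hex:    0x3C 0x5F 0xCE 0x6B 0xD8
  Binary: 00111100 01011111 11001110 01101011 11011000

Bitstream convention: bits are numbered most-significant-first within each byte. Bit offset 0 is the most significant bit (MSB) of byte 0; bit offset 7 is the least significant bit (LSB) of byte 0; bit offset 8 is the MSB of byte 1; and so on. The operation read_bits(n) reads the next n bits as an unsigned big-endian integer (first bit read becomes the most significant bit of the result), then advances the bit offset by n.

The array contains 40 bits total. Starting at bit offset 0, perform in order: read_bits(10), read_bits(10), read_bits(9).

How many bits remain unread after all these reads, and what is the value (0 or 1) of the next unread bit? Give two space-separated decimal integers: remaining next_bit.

Answer: 11 0

Derivation:
Read 1: bits[0:10] width=10 -> value=241 (bin 0011110001); offset now 10 = byte 1 bit 2; 30 bits remain
Read 2: bits[10:20] width=10 -> value=508 (bin 0111111100); offset now 20 = byte 2 bit 4; 20 bits remain
Read 3: bits[20:29] width=9 -> value=461 (bin 111001101); offset now 29 = byte 3 bit 5; 11 bits remain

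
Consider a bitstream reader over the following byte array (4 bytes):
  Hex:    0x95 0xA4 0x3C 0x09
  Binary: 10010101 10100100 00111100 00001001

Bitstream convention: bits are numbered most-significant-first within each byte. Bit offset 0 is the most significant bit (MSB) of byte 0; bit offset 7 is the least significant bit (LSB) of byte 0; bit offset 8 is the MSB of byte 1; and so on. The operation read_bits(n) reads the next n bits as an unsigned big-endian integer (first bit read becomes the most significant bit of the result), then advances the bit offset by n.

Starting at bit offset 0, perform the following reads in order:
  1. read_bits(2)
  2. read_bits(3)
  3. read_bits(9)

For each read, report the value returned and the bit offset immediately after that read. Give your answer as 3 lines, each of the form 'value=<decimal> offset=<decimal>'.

Read 1: bits[0:2] width=2 -> value=2 (bin 10); offset now 2 = byte 0 bit 2; 30 bits remain
Read 2: bits[2:5] width=3 -> value=2 (bin 010); offset now 5 = byte 0 bit 5; 27 bits remain
Read 3: bits[5:14] width=9 -> value=361 (bin 101101001); offset now 14 = byte 1 bit 6; 18 bits remain

Answer: value=2 offset=2
value=2 offset=5
value=361 offset=14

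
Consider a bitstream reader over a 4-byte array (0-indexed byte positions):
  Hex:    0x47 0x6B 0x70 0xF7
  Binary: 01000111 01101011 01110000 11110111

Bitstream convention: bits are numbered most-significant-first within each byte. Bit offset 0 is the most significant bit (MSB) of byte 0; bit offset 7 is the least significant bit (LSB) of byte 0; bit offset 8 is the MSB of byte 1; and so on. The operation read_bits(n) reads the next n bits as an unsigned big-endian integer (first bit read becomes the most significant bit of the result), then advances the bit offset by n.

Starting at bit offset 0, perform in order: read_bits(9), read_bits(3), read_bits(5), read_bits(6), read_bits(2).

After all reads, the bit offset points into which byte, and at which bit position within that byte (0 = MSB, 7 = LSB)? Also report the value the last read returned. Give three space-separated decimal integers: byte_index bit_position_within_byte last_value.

Answer: 3 1 1

Derivation:
Read 1: bits[0:9] width=9 -> value=142 (bin 010001110); offset now 9 = byte 1 bit 1; 23 bits remain
Read 2: bits[9:12] width=3 -> value=6 (bin 110); offset now 12 = byte 1 bit 4; 20 bits remain
Read 3: bits[12:17] width=5 -> value=22 (bin 10110); offset now 17 = byte 2 bit 1; 15 bits remain
Read 4: bits[17:23] width=6 -> value=56 (bin 111000); offset now 23 = byte 2 bit 7; 9 bits remain
Read 5: bits[23:25] width=2 -> value=1 (bin 01); offset now 25 = byte 3 bit 1; 7 bits remain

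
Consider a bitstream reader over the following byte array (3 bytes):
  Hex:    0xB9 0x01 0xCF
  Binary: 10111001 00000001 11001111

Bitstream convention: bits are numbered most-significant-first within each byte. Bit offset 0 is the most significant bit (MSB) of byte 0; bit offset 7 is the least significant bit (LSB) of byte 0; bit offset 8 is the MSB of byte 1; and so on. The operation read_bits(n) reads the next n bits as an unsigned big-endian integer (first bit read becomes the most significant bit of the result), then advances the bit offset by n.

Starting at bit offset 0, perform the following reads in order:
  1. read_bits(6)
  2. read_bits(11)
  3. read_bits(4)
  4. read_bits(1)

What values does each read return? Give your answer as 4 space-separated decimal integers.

Read 1: bits[0:6] width=6 -> value=46 (bin 101110); offset now 6 = byte 0 bit 6; 18 bits remain
Read 2: bits[6:17] width=11 -> value=515 (bin 01000000011); offset now 17 = byte 2 bit 1; 7 bits remain
Read 3: bits[17:21] width=4 -> value=9 (bin 1001); offset now 21 = byte 2 bit 5; 3 bits remain
Read 4: bits[21:22] width=1 -> value=1 (bin 1); offset now 22 = byte 2 bit 6; 2 bits remain

Answer: 46 515 9 1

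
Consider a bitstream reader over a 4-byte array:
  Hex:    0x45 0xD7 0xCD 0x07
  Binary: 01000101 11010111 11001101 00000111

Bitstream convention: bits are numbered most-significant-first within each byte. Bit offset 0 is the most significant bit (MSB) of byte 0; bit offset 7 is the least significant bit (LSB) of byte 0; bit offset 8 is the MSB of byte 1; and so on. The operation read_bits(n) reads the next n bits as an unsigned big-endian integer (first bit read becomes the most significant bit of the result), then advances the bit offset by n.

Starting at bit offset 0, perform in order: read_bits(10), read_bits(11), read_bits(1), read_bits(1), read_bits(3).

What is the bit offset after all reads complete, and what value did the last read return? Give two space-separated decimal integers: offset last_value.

Answer: 26 4

Derivation:
Read 1: bits[0:10] width=10 -> value=279 (bin 0100010111); offset now 10 = byte 1 bit 2; 22 bits remain
Read 2: bits[10:21] width=11 -> value=761 (bin 01011111001); offset now 21 = byte 2 bit 5; 11 bits remain
Read 3: bits[21:22] width=1 -> value=1 (bin 1); offset now 22 = byte 2 bit 6; 10 bits remain
Read 4: bits[22:23] width=1 -> value=0 (bin 0); offset now 23 = byte 2 bit 7; 9 bits remain
Read 5: bits[23:26] width=3 -> value=4 (bin 100); offset now 26 = byte 3 bit 2; 6 bits remain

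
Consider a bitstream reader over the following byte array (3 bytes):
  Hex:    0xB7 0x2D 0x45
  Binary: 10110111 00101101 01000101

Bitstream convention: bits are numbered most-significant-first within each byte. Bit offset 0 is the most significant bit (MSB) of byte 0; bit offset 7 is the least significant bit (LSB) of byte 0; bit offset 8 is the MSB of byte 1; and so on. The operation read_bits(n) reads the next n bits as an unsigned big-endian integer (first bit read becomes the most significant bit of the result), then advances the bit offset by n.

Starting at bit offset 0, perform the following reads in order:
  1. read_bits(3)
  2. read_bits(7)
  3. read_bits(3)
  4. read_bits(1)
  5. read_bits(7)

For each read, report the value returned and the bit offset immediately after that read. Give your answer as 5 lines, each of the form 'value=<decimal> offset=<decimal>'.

Answer: value=5 offset=3
value=92 offset=10
value=5 offset=13
value=1 offset=14
value=40 offset=21

Derivation:
Read 1: bits[0:3] width=3 -> value=5 (bin 101); offset now 3 = byte 0 bit 3; 21 bits remain
Read 2: bits[3:10] width=7 -> value=92 (bin 1011100); offset now 10 = byte 1 bit 2; 14 bits remain
Read 3: bits[10:13] width=3 -> value=5 (bin 101); offset now 13 = byte 1 bit 5; 11 bits remain
Read 4: bits[13:14] width=1 -> value=1 (bin 1); offset now 14 = byte 1 bit 6; 10 bits remain
Read 5: bits[14:21] width=7 -> value=40 (bin 0101000); offset now 21 = byte 2 bit 5; 3 bits remain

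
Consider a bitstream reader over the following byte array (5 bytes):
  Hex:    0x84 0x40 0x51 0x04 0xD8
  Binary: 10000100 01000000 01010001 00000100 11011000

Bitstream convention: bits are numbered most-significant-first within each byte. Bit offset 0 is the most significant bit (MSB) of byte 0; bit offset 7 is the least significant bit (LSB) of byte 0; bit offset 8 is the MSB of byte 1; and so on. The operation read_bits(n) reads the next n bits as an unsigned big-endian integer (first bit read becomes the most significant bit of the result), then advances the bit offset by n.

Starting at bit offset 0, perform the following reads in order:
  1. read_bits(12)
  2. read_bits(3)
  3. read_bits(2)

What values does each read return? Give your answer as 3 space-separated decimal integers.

Read 1: bits[0:12] width=12 -> value=2116 (bin 100001000100); offset now 12 = byte 1 bit 4; 28 bits remain
Read 2: bits[12:15] width=3 -> value=0 (bin 000); offset now 15 = byte 1 bit 7; 25 bits remain
Read 3: bits[15:17] width=2 -> value=0 (bin 00); offset now 17 = byte 2 bit 1; 23 bits remain

Answer: 2116 0 0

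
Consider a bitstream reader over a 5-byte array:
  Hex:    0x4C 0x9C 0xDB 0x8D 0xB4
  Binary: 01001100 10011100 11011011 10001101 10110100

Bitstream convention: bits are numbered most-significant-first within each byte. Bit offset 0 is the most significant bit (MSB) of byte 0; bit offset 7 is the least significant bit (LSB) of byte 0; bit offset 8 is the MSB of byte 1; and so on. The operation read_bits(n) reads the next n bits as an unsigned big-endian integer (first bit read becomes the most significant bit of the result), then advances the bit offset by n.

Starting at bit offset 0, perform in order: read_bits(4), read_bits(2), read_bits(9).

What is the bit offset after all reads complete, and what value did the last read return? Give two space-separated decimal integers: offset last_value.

Answer: 15 78

Derivation:
Read 1: bits[0:4] width=4 -> value=4 (bin 0100); offset now 4 = byte 0 bit 4; 36 bits remain
Read 2: bits[4:6] width=2 -> value=3 (bin 11); offset now 6 = byte 0 bit 6; 34 bits remain
Read 3: bits[6:15] width=9 -> value=78 (bin 001001110); offset now 15 = byte 1 bit 7; 25 bits remain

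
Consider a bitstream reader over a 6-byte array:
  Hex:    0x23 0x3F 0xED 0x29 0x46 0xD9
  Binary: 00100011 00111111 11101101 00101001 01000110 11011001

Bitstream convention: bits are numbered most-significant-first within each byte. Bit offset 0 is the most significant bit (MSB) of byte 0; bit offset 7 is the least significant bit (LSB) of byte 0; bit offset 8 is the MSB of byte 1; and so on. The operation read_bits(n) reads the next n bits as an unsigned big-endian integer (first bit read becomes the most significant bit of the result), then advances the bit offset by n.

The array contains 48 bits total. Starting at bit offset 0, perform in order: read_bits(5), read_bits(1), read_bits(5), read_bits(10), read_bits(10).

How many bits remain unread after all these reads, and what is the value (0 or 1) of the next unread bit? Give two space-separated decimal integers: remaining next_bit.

Read 1: bits[0:5] width=5 -> value=4 (bin 00100); offset now 5 = byte 0 bit 5; 43 bits remain
Read 2: bits[5:6] width=1 -> value=0 (bin 0); offset now 6 = byte 0 bit 6; 42 bits remain
Read 3: bits[6:11] width=5 -> value=25 (bin 11001); offset now 11 = byte 1 bit 3; 37 bits remain
Read 4: bits[11:21] width=10 -> value=1021 (bin 1111111101); offset now 21 = byte 2 bit 5; 27 bits remain
Read 5: bits[21:31] width=10 -> value=660 (bin 1010010100); offset now 31 = byte 3 bit 7; 17 bits remain

Answer: 17 1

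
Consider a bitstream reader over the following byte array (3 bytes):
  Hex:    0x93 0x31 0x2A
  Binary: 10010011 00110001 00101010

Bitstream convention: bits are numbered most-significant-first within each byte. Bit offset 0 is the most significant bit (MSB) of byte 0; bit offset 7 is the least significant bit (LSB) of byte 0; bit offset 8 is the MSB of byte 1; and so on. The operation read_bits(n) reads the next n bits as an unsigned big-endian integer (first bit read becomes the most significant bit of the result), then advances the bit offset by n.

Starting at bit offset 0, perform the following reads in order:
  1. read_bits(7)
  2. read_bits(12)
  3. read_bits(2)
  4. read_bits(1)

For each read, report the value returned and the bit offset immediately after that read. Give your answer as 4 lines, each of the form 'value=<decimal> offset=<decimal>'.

Answer: value=73 offset=7
value=2441 offset=19
value=1 offset=21
value=0 offset=22

Derivation:
Read 1: bits[0:7] width=7 -> value=73 (bin 1001001); offset now 7 = byte 0 bit 7; 17 bits remain
Read 2: bits[7:19] width=12 -> value=2441 (bin 100110001001); offset now 19 = byte 2 bit 3; 5 bits remain
Read 3: bits[19:21] width=2 -> value=1 (bin 01); offset now 21 = byte 2 bit 5; 3 bits remain
Read 4: bits[21:22] width=1 -> value=0 (bin 0); offset now 22 = byte 2 bit 6; 2 bits remain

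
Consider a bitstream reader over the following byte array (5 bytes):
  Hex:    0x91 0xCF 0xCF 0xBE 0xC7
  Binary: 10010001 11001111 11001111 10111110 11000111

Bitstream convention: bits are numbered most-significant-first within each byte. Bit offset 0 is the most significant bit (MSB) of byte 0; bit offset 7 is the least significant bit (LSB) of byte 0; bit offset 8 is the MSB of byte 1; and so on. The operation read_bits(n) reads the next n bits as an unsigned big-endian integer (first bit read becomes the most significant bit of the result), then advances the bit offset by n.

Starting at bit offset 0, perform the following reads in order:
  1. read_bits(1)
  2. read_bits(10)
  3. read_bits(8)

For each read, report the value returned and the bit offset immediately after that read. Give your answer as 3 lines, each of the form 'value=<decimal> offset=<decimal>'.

Read 1: bits[0:1] width=1 -> value=1 (bin 1); offset now 1 = byte 0 bit 1; 39 bits remain
Read 2: bits[1:11] width=10 -> value=142 (bin 0010001110); offset now 11 = byte 1 bit 3; 29 bits remain
Read 3: bits[11:19] width=8 -> value=126 (bin 01111110); offset now 19 = byte 2 bit 3; 21 bits remain

Answer: value=1 offset=1
value=142 offset=11
value=126 offset=19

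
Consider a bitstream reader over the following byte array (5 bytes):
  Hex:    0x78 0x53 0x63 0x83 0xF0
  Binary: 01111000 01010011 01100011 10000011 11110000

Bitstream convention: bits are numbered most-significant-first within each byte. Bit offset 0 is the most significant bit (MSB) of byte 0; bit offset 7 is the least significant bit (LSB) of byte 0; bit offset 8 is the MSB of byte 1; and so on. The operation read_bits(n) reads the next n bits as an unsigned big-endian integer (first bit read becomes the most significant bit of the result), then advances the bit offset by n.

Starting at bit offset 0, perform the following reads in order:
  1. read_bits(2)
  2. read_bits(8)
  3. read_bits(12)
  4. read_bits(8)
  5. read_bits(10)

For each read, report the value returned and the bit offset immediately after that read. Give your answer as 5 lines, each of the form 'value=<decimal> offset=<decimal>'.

Read 1: bits[0:2] width=2 -> value=1 (bin 01); offset now 2 = byte 0 bit 2; 38 bits remain
Read 2: bits[2:10] width=8 -> value=225 (bin 11100001); offset now 10 = byte 1 bit 2; 30 bits remain
Read 3: bits[10:22] width=12 -> value=1240 (bin 010011011000); offset now 22 = byte 2 bit 6; 18 bits remain
Read 4: bits[22:30] width=8 -> value=224 (bin 11100000); offset now 30 = byte 3 bit 6; 10 bits remain
Read 5: bits[30:40] width=10 -> value=1008 (bin 1111110000); offset now 40 = byte 5 bit 0; 0 bits remain

Answer: value=1 offset=2
value=225 offset=10
value=1240 offset=22
value=224 offset=30
value=1008 offset=40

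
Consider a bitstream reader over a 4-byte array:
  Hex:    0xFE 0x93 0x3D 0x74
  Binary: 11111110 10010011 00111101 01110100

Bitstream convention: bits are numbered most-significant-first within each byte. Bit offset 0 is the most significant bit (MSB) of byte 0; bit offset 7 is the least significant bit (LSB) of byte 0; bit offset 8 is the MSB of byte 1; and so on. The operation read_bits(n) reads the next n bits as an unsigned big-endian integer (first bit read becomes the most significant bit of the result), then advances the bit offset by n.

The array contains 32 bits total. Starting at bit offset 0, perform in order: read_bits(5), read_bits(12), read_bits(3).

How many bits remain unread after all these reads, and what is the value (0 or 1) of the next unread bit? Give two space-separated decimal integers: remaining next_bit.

Read 1: bits[0:5] width=5 -> value=31 (bin 11111); offset now 5 = byte 0 bit 5; 27 bits remain
Read 2: bits[5:17] width=12 -> value=3366 (bin 110100100110); offset now 17 = byte 2 bit 1; 15 bits remain
Read 3: bits[17:20] width=3 -> value=3 (bin 011); offset now 20 = byte 2 bit 4; 12 bits remain

Answer: 12 1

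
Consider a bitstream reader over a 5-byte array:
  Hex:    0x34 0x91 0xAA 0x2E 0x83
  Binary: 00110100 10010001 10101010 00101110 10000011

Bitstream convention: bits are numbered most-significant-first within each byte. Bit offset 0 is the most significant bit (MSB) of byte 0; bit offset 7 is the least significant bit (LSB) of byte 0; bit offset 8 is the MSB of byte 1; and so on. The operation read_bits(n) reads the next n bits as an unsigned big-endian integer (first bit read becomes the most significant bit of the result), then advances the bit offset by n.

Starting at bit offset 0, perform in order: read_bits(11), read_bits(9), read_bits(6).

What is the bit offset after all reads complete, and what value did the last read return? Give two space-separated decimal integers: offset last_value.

Read 1: bits[0:11] width=11 -> value=420 (bin 00110100100); offset now 11 = byte 1 bit 3; 29 bits remain
Read 2: bits[11:20] width=9 -> value=282 (bin 100011010); offset now 20 = byte 2 bit 4; 20 bits remain
Read 3: bits[20:26] width=6 -> value=40 (bin 101000); offset now 26 = byte 3 bit 2; 14 bits remain

Answer: 26 40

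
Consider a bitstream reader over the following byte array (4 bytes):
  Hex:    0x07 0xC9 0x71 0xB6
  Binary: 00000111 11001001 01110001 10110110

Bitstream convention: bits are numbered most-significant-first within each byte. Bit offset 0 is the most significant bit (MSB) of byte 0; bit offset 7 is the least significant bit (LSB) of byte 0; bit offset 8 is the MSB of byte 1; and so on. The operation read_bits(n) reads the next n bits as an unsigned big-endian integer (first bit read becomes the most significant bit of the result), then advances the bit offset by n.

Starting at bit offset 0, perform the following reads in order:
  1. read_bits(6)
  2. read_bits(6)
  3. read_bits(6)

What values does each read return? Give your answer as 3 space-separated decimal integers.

Read 1: bits[0:6] width=6 -> value=1 (bin 000001); offset now 6 = byte 0 bit 6; 26 bits remain
Read 2: bits[6:12] width=6 -> value=60 (bin 111100); offset now 12 = byte 1 bit 4; 20 bits remain
Read 3: bits[12:18] width=6 -> value=37 (bin 100101); offset now 18 = byte 2 bit 2; 14 bits remain

Answer: 1 60 37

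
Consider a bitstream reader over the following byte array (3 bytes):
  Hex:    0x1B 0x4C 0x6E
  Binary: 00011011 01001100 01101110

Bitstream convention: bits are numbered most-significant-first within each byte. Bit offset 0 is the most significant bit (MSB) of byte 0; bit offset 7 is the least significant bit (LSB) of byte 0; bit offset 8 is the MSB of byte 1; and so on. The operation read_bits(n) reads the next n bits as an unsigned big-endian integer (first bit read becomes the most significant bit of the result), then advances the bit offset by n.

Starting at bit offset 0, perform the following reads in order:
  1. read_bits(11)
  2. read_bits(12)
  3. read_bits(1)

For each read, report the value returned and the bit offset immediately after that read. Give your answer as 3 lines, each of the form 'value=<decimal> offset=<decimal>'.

Answer: value=218 offset=11
value=1591 offset=23
value=0 offset=24

Derivation:
Read 1: bits[0:11] width=11 -> value=218 (bin 00011011010); offset now 11 = byte 1 bit 3; 13 bits remain
Read 2: bits[11:23] width=12 -> value=1591 (bin 011000110111); offset now 23 = byte 2 bit 7; 1 bits remain
Read 3: bits[23:24] width=1 -> value=0 (bin 0); offset now 24 = byte 3 bit 0; 0 bits remain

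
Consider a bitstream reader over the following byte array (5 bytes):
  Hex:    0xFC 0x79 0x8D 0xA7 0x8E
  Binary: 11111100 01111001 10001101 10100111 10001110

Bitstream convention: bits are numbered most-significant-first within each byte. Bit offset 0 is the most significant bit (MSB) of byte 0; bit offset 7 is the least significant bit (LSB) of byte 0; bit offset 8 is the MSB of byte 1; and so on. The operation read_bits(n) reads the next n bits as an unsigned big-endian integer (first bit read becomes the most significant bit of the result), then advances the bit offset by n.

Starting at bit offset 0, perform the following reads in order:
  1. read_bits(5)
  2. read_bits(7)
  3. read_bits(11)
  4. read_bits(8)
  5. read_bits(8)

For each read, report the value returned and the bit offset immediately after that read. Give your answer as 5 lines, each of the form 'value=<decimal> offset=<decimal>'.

Answer: value=31 offset=5
value=71 offset=12
value=1222 offset=23
value=211 offset=31
value=199 offset=39

Derivation:
Read 1: bits[0:5] width=5 -> value=31 (bin 11111); offset now 5 = byte 0 bit 5; 35 bits remain
Read 2: bits[5:12] width=7 -> value=71 (bin 1000111); offset now 12 = byte 1 bit 4; 28 bits remain
Read 3: bits[12:23] width=11 -> value=1222 (bin 10011000110); offset now 23 = byte 2 bit 7; 17 bits remain
Read 4: bits[23:31] width=8 -> value=211 (bin 11010011); offset now 31 = byte 3 bit 7; 9 bits remain
Read 5: bits[31:39] width=8 -> value=199 (bin 11000111); offset now 39 = byte 4 bit 7; 1 bits remain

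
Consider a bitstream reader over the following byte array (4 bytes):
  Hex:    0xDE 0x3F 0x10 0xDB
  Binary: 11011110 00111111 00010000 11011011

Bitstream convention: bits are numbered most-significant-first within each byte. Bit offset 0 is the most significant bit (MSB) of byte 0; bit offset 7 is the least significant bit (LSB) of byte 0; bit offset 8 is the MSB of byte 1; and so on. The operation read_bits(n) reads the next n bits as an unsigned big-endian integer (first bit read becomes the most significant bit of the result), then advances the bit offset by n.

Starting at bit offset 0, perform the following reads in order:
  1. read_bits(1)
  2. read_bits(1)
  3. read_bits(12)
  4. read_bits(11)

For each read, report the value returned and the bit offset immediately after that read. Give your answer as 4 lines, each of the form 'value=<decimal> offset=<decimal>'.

Read 1: bits[0:1] width=1 -> value=1 (bin 1); offset now 1 = byte 0 bit 1; 31 bits remain
Read 2: bits[1:2] width=1 -> value=1 (bin 1); offset now 2 = byte 0 bit 2; 30 bits remain
Read 3: bits[2:14] width=12 -> value=1935 (bin 011110001111); offset now 14 = byte 1 bit 6; 18 bits remain
Read 4: bits[14:25] width=11 -> value=1569 (bin 11000100001); offset now 25 = byte 3 bit 1; 7 bits remain

Answer: value=1 offset=1
value=1 offset=2
value=1935 offset=14
value=1569 offset=25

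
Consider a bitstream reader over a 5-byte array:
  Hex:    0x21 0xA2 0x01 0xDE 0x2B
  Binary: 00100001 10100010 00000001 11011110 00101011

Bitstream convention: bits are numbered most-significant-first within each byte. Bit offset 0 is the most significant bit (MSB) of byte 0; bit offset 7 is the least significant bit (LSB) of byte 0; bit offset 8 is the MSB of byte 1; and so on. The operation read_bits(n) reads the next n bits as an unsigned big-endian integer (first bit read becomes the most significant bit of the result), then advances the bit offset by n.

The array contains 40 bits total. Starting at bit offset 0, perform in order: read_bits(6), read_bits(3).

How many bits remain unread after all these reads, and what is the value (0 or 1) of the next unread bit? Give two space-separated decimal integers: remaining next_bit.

Read 1: bits[0:6] width=6 -> value=8 (bin 001000); offset now 6 = byte 0 bit 6; 34 bits remain
Read 2: bits[6:9] width=3 -> value=3 (bin 011); offset now 9 = byte 1 bit 1; 31 bits remain

Answer: 31 0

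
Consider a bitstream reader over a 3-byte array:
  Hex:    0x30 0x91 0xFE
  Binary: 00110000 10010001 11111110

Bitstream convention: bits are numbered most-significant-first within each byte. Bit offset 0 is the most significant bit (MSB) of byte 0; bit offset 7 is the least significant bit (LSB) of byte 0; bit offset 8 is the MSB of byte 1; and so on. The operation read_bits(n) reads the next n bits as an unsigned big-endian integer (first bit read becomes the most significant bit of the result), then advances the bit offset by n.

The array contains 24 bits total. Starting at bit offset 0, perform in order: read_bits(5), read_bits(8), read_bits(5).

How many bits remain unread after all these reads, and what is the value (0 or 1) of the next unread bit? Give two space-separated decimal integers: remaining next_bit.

Answer: 6 1

Derivation:
Read 1: bits[0:5] width=5 -> value=6 (bin 00110); offset now 5 = byte 0 bit 5; 19 bits remain
Read 2: bits[5:13] width=8 -> value=18 (bin 00010010); offset now 13 = byte 1 bit 5; 11 bits remain
Read 3: bits[13:18] width=5 -> value=7 (bin 00111); offset now 18 = byte 2 bit 2; 6 bits remain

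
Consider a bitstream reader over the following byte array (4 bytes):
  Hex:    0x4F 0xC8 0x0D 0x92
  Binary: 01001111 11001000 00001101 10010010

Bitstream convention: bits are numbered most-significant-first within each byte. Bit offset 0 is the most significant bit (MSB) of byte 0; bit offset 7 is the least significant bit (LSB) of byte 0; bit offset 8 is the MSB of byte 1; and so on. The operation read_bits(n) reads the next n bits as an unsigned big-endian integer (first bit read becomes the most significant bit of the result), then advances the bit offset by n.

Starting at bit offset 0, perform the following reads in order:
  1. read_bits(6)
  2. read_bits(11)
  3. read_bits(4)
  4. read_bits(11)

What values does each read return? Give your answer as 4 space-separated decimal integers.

Answer: 19 1936 1 1426

Derivation:
Read 1: bits[0:6] width=6 -> value=19 (bin 010011); offset now 6 = byte 0 bit 6; 26 bits remain
Read 2: bits[6:17] width=11 -> value=1936 (bin 11110010000); offset now 17 = byte 2 bit 1; 15 bits remain
Read 3: bits[17:21] width=4 -> value=1 (bin 0001); offset now 21 = byte 2 bit 5; 11 bits remain
Read 4: bits[21:32] width=11 -> value=1426 (bin 10110010010); offset now 32 = byte 4 bit 0; 0 bits remain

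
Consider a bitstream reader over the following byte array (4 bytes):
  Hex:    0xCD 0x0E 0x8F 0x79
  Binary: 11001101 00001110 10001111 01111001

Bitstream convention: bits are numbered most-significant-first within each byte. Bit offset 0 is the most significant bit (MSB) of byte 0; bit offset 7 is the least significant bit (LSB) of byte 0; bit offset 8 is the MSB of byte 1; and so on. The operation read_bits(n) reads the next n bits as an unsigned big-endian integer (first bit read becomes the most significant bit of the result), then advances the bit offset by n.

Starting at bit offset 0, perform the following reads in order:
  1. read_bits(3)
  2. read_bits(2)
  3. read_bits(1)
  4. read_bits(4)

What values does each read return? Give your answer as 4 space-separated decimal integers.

Read 1: bits[0:3] width=3 -> value=6 (bin 110); offset now 3 = byte 0 bit 3; 29 bits remain
Read 2: bits[3:5] width=2 -> value=1 (bin 01); offset now 5 = byte 0 bit 5; 27 bits remain
Read 3: bits[5:6] width=1 -> value=1 (bin 1); offset now 6 = byte 0 bit 6; 26 bits remain
Read 4: bits[6:10] width=4 -> value=4 (bin 0100); offset now 10 = byte 1 bit 2; 22 bits remain

Answer: 6 1 1 4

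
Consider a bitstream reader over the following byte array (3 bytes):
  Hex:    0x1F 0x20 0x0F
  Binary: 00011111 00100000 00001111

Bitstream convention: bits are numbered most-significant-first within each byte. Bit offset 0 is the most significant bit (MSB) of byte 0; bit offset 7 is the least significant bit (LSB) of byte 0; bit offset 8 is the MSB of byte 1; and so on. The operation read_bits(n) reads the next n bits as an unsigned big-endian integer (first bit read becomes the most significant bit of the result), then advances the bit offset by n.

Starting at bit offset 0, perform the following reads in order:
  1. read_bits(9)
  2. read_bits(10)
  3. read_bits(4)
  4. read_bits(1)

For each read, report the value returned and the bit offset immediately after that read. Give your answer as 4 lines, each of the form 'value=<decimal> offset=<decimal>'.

Answer: value=62 offset=9
value=256 offset=19
value=7 offset=23
value=1 offset=24

Derivation:
Read 1: bits[0:9] width=9 -> value=62 (bin 000111110); offset now 9 = byte 1 bit 1; 15 bits remain
Read 2: bits[9:19] width=10 -> value=256 (bin 0100000000); offset now 19 = byte 2 bit 3; 5 bits remain
Read 3: bits[19:23] width=4 -> value=7 (bin 0111); offset now 23 = byte 2 bit 7; 1 bits remain
Read 4: bits[23:24] width=1 -> value=1 (bin 1); offset now 24 = byte 3 bit 0; 0 bits remain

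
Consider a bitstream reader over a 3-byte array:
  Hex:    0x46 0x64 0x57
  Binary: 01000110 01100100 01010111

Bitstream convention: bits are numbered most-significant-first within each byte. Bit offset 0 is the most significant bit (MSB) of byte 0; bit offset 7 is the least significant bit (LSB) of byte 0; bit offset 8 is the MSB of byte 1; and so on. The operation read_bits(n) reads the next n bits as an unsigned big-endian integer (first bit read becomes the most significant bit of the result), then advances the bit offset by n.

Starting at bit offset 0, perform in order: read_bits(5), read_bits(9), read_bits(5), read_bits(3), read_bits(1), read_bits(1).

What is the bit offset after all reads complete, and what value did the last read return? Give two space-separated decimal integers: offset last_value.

Read 1: bits[0:5] width=5 -> value=8 (bin 01000); offset now 5 = byte 0 bit 5; 19 bits remain
Read 2: bits[5:14] width=9 -> value=409 (bin 110011001); offset now 14 = byte 1 bit 6; 10 bits remain
Read 3: bits[14:19] width=5 -> value=2 (bin 00010); offset now 19 = byte 2 bit 3; 5 bits remain
Read 4: bits[19:22] width=3 -> value=5 (bin 101); offset now 22 = byte 2 bit 6; 2 bits remain
Read 5: bits[22:23] width=1 -> value=1 (bin 1); offset now 23 = byte 2 bit 7; 1 bits remain
Read 6: bits[23:24] width=1 -> value=1 (bin 1); offset now 24 = byte 3 bit 0; 0 bits remain

Answer: 24 1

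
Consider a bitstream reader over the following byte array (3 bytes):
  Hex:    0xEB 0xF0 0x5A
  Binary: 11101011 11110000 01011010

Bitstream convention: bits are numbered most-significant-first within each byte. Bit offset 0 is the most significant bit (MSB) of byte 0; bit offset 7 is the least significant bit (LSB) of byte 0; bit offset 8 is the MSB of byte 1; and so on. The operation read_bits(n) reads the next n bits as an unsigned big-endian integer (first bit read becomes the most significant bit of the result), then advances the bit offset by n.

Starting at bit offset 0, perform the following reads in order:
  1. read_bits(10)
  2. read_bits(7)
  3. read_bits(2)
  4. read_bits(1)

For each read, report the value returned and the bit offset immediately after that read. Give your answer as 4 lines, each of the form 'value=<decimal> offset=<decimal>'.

Answer: value=943 offset=10
value=96 offset=17
value=2 offset=19
value=1 offset=20

Derivation:
Read 1: bits[0:10] width=10 -> value=943 (bin 1110101111); offset now 10 = byte 1 bit 2; 14 bits remain
Read 2: bits[10:17] width=7 -> value=96 (bin 1100000); offset now 17 = byte 2 bit 1; 7 bits remain
Read 3: bits[17:19] width=2 -> value=2 (bin 10); offset now 19 = byte 2 bit 3; 5 bits remain
Read 4: bits[19:20] width=1 -> value=1 (bin 1); offset now 20 = byte 2 bit 4; 4 bits remain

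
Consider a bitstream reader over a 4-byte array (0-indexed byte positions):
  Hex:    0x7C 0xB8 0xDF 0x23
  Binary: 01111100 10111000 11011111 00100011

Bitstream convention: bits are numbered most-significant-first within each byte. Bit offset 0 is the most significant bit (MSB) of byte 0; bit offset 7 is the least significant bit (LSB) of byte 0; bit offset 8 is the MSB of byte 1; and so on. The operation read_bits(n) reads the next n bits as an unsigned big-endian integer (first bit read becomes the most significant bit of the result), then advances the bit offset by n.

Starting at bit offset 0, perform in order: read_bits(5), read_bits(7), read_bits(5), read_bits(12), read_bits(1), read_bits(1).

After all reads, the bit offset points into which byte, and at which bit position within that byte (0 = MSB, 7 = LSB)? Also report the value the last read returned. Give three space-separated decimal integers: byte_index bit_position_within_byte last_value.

Answer: 3 7 1

Derivation:
Read 1: bits[0:5] width=5 -> value=15 (bin 01111); offset now 5 = byte 0 bit 5; 27 bits remain
Read 2: bits[5:12] width=7 -> value=75 (bin 1001011); offset now 12 = byte 1 bit 4; 20 bits remain
Read 3: bits[12:17] width=5 -> value=17 (bin 10001); offset now 17 = byte 2 bit 1; 15 bits remain
Read 4: bits[17:29] width=12 -> value=3044 (bin 101111100100); offset now 29 = byte 3 bit 5; 3 bits remain
Read 5: bits[29:30] width=1 -> value=0 (bin 0); offset now 30 = byte 3 bit 6; 2 bits remain
Read 6: bits[30:31] width=1 -> value=1 (bin 1); offset now 31 = byte 3 bit 7; 1 bits remain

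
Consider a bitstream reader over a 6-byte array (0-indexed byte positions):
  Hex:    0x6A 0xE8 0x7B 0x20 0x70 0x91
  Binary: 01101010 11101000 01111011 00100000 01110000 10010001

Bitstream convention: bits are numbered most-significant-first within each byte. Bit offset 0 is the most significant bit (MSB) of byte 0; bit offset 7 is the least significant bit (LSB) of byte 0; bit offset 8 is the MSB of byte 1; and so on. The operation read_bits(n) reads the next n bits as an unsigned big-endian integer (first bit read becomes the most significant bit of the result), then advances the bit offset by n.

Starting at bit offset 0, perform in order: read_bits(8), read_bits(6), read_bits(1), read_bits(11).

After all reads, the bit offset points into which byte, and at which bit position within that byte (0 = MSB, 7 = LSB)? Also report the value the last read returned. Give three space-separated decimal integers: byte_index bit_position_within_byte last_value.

Read 1: bits[0:8] width=8 -> value=106 (bin 01101010); offset now 8 = byte 1 bit 0; 40 bits remain
Read 2: bits[8:14] width=6 -> value=58 (bin 111010); offset now 14 = byte 1 bit 6; 34 bits remain
Read 3: bits[14:15] width=1 -> value=0 (bin 0); offset now 15 = byte 1 bit 7; 33 bits remain
Read 4: bits[15:26] width=11 -> value=492 (bin 00111101100); offset now 26 = byte 3 bit 2; 22 bits remain

Answer: 3 2 492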